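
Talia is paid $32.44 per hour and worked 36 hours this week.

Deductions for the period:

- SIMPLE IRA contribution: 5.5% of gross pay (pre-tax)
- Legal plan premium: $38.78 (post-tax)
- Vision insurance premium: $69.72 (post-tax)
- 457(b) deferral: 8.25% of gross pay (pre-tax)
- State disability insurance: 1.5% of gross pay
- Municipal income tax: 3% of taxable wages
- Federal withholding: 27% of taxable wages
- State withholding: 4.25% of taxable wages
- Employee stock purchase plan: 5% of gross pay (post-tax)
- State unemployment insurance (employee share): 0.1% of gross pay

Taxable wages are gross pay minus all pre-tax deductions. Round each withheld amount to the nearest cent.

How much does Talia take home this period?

$476.69

Gross pay: 36 × $32.44 = $1167.84
SIMPLE IRA contribution: $1167.84 × 0.055 = $64.23
457(b) deferral: $1167.84 × 0.0825 = $96.35
Pre-tax total = $64.23 + $96.35 = $160.58
Taxable wages = $1167.84 − $160.58 = $1007.26
Municipal income tax: $1007.26 × 0.03 = $30.22
State withholding: $1007.26 × 0.0425 = $42.81
Federal withholding: $1007.26 × 0.27 = $271.96
State unemployment insurance (employee share): $1167.84 × 0.001 = $1.17
State disability insurance: $1167.84 × 0.015 = $17.52
Vision insurance premium: $69.72
Employee stock purchase plan: $1167.84 × 0.05 = $58.39
Legal plan premium: $38.78
Total deductions = $64.23 + $96.35 + $30.22 + $42.81 + $271.96 + $1.17 + $17.52 + $69.72 + $58.39 + $38.78 = $691.15
Net pay = $1167.84 − $691.15 = $476.69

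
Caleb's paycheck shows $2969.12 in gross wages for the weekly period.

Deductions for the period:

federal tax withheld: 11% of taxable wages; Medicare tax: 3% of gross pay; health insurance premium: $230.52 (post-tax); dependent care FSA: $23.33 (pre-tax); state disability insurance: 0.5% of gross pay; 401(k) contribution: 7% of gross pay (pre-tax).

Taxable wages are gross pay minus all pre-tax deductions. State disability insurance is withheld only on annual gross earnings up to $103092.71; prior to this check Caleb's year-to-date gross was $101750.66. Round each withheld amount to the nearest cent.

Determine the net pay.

$2110.48

401(k) contribution: $2969.12 × 0.07 = $207.84
Dependent care FSA: $23.33
Pre-tax total = $207.84 + $23.33 = $231.17
Taxable wages = $2969.12 − $231.17 = $2737.95
Federal tax withheld: $2737.95 × 0.11 = $301.17
State disability insurance: only $103092.71 − $101750.66 = $1342.05 of this check is subject → $1342.05 × 0.005 = $6.71
Medicare tax: $2969.12 × 0.03 = $89.07
Health insurance premium: $230.52
Total deductions = $207.84 + $23.33 + $301.17 + $6.71 + $89.07 + $230.52 = $858.64
Net pay = $2969.12 − $858.64 = $2110.48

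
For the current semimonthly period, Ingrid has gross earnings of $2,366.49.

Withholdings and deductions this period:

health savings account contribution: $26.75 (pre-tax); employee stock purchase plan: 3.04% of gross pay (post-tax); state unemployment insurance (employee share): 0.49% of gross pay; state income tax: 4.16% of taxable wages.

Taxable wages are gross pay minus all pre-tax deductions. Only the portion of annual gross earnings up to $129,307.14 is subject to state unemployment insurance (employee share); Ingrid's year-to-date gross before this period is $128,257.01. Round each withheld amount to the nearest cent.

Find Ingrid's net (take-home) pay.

$2,165.32

Health savings account contribution: $26.75
Taxable wages = $2,366.49 − $26.75 = $2,339.74
State income tax: $2,339.74 × 0.0416 = $97.33
State unemployment insurance (employee share): only $129,307.14 − $128,257.01 = $1,050.13 of this check is subject → $1,050.13 × 0.0049 = $5.15
Employee stock purchase plan: $2,366.49 × 0.0304 = $71.94
Total deductions = $26.75 + $97.33 + $5.15 + $71.94 = $201.17
Net pay = $2,366.49 − $201.17 = $2,165.32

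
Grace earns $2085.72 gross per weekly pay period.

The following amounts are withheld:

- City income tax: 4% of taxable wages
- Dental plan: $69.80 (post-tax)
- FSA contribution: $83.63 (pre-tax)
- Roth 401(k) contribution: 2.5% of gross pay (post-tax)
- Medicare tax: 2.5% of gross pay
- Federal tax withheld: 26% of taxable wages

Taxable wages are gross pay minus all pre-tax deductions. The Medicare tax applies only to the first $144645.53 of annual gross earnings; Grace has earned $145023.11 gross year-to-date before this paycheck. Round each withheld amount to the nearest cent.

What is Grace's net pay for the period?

FSA contribution: $83.63
Taxable wages = $2085.72 − $83.63 = $2002.09
Federal tax withheld: $2002.09 × 0.26 = $520.54
City income tax: $2002.09 × 0.04 = $80.08
Medicare tax: annual cap $144645.53 already reached (YTD $145023.11), so $0.00
Roth 401(k) contribution: $2085.72 × 0.025 = $52.14
Dental plan: $69.80
Total deductions = $83.63 + $520.54 + $80.08 + $0.00 + $52.14 + $69.80 = $806.19
Net pay = $2085.72 − $806.19 = $1279.53

$1279.53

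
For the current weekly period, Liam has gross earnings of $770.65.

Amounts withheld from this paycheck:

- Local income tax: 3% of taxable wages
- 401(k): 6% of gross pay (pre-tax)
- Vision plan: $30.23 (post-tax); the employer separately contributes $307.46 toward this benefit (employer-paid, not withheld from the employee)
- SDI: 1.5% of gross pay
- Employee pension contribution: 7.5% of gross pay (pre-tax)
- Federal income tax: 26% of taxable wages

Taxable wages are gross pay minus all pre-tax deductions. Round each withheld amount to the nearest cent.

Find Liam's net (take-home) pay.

Employee pension contribution: $770.65 × 0.075 = $57.80
401(k): $770.65 × 0.06 = $46.24
Pre-tax total = $57.80 + $46.24 = $104.04
Taxable wages = $770.65 − $104.04 = $666.61
Local income tax: $666.61 × 0.03 = $20.00
Federal income tax: $666.61 × 0.26 = $173.32
SDI: $770.65 × 0.015 = $11.56
Vision plan: $30.23
(Employer's $307.46 toward vision plan is not withheld from the employee.)
Total deductions = $57.80 + $46.24 + $20.00 + $173.32 + $11.56 + $30.23 = $339.15
Net pay = $770.65 − $339.15 = $431.50

$431.50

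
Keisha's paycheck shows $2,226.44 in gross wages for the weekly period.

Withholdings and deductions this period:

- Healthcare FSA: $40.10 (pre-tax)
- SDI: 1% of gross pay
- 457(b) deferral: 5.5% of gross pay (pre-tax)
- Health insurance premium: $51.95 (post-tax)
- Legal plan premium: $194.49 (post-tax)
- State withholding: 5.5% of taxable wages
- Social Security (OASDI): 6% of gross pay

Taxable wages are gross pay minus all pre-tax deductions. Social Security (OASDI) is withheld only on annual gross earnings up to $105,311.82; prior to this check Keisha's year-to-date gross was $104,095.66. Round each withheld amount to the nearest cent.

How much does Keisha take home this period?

$1,608.71

457(b) deferral: $2,226.44 × 0.055 = $122.45
Healthcare FSA: $40.10
Pre-tax total = $122.45 + $40.10 = $162.55
Taxable wages = $2,226.44 − $162.55 = $2,063.89
State withholding: $2,063.89 × 0.055 = $113.51
Social Security (OASDI): only $105,311.82 − $104,095.66 = $1,216.16 of this check is subject → $1,216.16 × 0.06 = $72.97
SDI: $2,226.44 × 0.01 = $22.26
Health insurance premium: $51.95
Legal plan premium: $194.49
Total deductions = $122.45 + $40.10 + $113.51 + $72.97 + $22.26 + $51.95 + $194.49 = $617.73
Net pay = $2,226.44 − $617.73 = $1,608.71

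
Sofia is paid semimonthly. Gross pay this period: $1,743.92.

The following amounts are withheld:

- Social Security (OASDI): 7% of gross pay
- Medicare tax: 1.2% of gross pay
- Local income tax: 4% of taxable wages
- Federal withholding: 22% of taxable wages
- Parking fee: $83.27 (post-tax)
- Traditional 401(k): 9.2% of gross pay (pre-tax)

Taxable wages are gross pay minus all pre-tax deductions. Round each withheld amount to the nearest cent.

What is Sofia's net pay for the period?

$945.50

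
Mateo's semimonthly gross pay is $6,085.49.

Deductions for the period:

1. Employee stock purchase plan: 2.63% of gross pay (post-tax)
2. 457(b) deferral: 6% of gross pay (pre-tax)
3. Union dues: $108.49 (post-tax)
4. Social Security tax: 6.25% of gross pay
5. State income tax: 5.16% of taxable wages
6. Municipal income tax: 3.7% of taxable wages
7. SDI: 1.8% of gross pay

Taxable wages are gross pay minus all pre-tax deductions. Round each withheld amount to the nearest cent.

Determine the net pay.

457(b) deferral: $6,085.49 × 0.06 = $365.13
Taxable wages = $6,085.49 − $365.13 = $5,720.36
Municipal income tax: $5,720.36 × 0.037 = $211.65
State income tax: $5,720.36 × 0.0516 = $295.17
Social Security tax: $6,085.49 × 0.0625 = $380.34
SDI: $6,085.49 × 0.018 = $109.54
Employee stock purchase plan: $6,085.49 × 0.0263 = $160.05
Union dues: $108.49
Total deductions = $365.13 + $211.65 + $295.17 + $380.34 + $109.54 + $160.05 + $108.49 = $1,630.37
Net pay = $6,085.49 − $1,630.37 = $4,455.12

$4,455.12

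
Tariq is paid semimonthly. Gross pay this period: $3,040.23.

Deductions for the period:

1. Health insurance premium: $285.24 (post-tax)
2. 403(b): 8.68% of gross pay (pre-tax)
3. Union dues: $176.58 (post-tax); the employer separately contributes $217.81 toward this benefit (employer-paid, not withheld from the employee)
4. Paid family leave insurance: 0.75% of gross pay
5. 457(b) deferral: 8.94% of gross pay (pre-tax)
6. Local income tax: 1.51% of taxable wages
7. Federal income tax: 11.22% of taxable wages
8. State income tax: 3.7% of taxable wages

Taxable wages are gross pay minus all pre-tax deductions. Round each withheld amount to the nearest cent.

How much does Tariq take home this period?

457(b) deferral: $3,040.23 × 0.0894 = $271.80
403(b): $3,040.23 × 0.0868 = $263.89
Pre-tax total = $271.80 + $263.89 = $535.69
Taxable wages = $3,040.23 − $535.69 = $2,504.54
Local income tax: $2,504.54 × 0.0151 = $37.82
Federal income tax: $2,504.54 × 0.1122 = $281.01
State income tax: $2,504.54 × 0.037 = $92.67
Paid family leave insurance: $3,040.23 × 0.0075 = $22.80
Health insurance premium: $285.24
Union dues: $176.58
(Employer's $217.81 toward union dues is not withheld from the employee.)
Total deductions = $271.80 + $263.89 + $37.82 + $281.01 + $92.67 + $22.80 + $285.24 + $176.58 = $1,431.81
Net pay = $3,040.23 − $1,431.81 = $1,608.42

$1,608.42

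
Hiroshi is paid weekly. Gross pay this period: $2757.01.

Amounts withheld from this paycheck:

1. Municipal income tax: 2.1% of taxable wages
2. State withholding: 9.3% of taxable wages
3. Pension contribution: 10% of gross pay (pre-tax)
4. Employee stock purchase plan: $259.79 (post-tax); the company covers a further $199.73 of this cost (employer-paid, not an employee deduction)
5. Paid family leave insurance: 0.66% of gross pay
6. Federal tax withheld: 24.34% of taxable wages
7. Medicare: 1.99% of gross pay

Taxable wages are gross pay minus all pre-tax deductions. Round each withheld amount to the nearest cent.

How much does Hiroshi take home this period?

Pension contribution: $2757.01 × 0.1 = $275.70
Taxable wages = $2757.01 − $275.70 = $2481.31
Federal tax withheld: $2481.31 × 0.2434 = $603.95
Municipal income tax: $2481.31 × 0.021 = $52.11
State withholding: $2481.31 × 0.093 = $230.76
Paid family leave insurance: $2757.01 × 0.0066 = $18.20
Medicare: $2757.01 × 0.0199 = $54.86
Employee stock purchase plan: $259.79
(Employer's $199.73 toward employee stock purchase plan is not withheld from the employee.)
Total deductions = $275.70 + $603.95 + $52.11 + $230.76 + $18.20 + $54.86 + $259.79 = $1495.37
Net pay = $2757.01 − $1495.37 = $1261.64

$1261.64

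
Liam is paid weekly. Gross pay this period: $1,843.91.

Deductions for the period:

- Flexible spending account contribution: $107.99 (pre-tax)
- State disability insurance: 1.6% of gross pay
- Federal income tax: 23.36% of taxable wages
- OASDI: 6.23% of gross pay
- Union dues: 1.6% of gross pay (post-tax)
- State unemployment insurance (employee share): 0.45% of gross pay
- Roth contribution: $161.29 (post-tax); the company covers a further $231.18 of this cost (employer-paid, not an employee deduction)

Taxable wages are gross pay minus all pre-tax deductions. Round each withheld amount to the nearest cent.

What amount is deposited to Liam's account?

$986.94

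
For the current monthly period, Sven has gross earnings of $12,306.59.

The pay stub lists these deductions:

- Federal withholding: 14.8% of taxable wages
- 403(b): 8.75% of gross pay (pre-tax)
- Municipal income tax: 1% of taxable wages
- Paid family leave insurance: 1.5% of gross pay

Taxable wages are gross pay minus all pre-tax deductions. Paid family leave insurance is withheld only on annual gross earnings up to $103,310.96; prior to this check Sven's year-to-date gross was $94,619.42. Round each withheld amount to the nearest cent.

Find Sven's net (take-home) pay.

$9,325.09

403(b): $12,306.59 × 0.0875 = $1,076.83
Taxable wages = $12,306.59 − $1,076.83 = $11,229.76
Federal withholding: $11,229.76 × 0.148 = $1,662.00
Municipal income tax: $11,229.76 × 0.01 = $112.30
Paid family leave insurance: only $103,310.96 − $94,619.42 = $8,691.54 of this check is subject → $8,691.54 × 0.015 = $130.37
Total deductions = $1,076.83 + $1,662.00 + $112.30 + $130.37 = $2,981.50
Net pay = $12,306.59 − $2,981.50 = $9,325.09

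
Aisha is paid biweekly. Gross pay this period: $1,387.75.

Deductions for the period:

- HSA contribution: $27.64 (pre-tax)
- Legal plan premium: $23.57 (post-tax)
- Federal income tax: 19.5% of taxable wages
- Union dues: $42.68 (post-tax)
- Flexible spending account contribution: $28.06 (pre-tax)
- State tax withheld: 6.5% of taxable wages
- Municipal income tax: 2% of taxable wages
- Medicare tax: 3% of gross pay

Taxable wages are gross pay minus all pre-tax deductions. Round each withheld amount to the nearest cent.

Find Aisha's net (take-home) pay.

Flexible spending account contribution: $28.06
HSA contribution: $27.64
Pre-tax total = $28.06 + $27.64 = $55.70
Taxable wages = $1,387.75 − $55.70 = $1,332.05
Municipal income tax: $1,332.05 × 0.02 = $26.64
Federal income tax: $1,332.05 × 0.195 = $259.75
State tax withheld: $1,332.05 × 0.065 = $86.58
Medicare tax: $1,387.75 × 0.03 = $41.63
Union dues: $42.68
Legal plan premium: $23.57
Total deductions = $28.06 + $27.64 + $26.64 + $259.75 + $86.58 + $41.63 + $42.68 + $23.57 = $536.55
Net pay = $1,387.75 − $536.55 = $851.20

$851.20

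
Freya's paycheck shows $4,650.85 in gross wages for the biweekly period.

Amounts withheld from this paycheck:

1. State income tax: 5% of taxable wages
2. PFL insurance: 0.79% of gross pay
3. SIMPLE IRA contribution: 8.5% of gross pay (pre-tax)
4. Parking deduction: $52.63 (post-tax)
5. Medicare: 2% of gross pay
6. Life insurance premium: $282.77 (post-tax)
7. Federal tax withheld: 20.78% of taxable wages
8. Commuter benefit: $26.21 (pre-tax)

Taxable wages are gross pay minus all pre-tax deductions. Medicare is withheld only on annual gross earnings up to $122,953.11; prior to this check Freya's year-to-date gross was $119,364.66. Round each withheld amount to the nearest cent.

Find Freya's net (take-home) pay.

Commuter benefit: $26.21
SIMPLE IRA contribution: $4,650.85 × 0.085 = $395.32
Pre-tax total = $26.21 + $395.32 = $421.53
Taxable wages = $4,650.85 − $421.53 = $4,229.32
Federal tax withheld: $4,229.32 × 0.2078 = $878.85
State income tax: $4,229.32 × 0.05 = $211.47
PFL insurance: $4,650.85 × 0.0079 = $36.74
Medicare: only $122,953.11 − $119,364.66 = $3,588.45 of this check is subject → $3,588.45 × 0.02 = $71.77
Parking deduction: $52.63
Life insurance premium: $282.77
Total deductions = $26.21 + $395.32 + $878.85 + $211.47 + $36.74 + $71.77 + $52.63 + $282.77 = $1,955.76
Net pay = $4,650.85 − $1,955.76 = $2,695.09

$2,695.09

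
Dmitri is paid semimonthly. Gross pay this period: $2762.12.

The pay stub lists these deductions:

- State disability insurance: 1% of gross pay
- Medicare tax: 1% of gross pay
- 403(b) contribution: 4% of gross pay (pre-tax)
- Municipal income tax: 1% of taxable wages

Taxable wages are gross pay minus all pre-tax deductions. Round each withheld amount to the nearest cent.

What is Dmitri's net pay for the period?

$2569.88

403(b) contribution: $2762.12 × 0.04 = $110.48
Taxable wages = $2762.12 − $110.48 = $2651.64
Municipal income tax: $2651.64 × 0.01 = $26.52
Medicare tax: $2762.12 × 0.01 = $27.62
State disability insurance: $2762.12 × 0.01 = $27.62
Total deductions = $110.48 + $26.52 + $27.62 + $27.62 = $192.24
Net pay = $2762.12 − $192.24 = $2569.88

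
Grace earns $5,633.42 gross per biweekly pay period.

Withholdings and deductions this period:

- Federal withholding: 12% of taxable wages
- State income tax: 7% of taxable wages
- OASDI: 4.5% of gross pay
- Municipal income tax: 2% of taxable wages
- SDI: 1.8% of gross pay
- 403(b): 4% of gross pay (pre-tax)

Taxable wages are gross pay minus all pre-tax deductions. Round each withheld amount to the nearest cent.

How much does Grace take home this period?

$3,917.48

403(b): $5,633.42 × 0.04 = $225.34
Taxable wages = $5,633.42 − $225.34 = $5,408.08
Federal withholding: $5,408.08 × 0.12 = $648.97
Municipal income tax: $5,408.08 × 0.02 = $108.16
State income tax: $5,408.08 × 0.07 = $378.57
SDI: $5,633.42 × 0.018 = $101.40
OASDI: $5,633.42 × 0.045 = $253.50
Total deductions = $225.34 + $648.97 + $108.16 + $378.57 + $101.40 + $253.50 = $1,715.94
Net pay = $5,633.42 − $1,715.94 = $3,917.48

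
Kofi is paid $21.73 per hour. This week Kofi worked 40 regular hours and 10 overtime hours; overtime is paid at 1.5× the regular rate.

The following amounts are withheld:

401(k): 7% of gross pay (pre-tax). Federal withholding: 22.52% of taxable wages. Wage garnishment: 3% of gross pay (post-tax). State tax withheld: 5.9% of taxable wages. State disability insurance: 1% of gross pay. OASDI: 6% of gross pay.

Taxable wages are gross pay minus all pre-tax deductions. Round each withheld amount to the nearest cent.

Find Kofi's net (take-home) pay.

$676.09

Regular pay: 40 × $21.73 = $869.20
Overtime pay: 10 × $21.73 × 1.5 = $325.95
Gross pay = $869.20 + $325.95 = $1,195.15
401(k): $1,195.15 × 0.07 = $83.66
Taxable wages = $1,195.15 − $83.66 = $1,111.49
Federal withholding: $1,111.49 × 0.2252 = $250.31
State tax withheld: $1,111.49 × 0.059 = $65.58
State disability insurance: $1,195.15 × 0.01 = $11.95
OASDI: $1,195.15 × 0.06 = $71.71
Wage garnishment: $1,195.15 × 0.03 = $35.85
Total deductions = $83.66 + $250.31 + $65.58 + $11.95 + $71.71 + $35.85 = $519.06
Net pay = $1,195.15 − $519.06 = $676.09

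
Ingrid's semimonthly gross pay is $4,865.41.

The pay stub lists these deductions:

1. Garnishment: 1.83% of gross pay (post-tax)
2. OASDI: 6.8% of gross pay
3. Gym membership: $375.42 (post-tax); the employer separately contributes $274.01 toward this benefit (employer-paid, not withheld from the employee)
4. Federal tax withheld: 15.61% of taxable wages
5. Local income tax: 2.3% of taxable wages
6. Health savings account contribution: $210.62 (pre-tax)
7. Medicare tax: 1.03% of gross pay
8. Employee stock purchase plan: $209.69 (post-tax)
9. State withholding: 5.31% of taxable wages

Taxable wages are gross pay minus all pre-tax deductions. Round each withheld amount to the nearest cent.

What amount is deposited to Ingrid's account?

Health savings account contribution: $210.62
Taxable wages = $4,865.41 − $210.62 = $4,654.79
Local income tax: $4,654.79 × 0.023 = $107.06
State withholding: $4,654.79 × 0.0531 = $247.17
Federal tax withheld: $4,654.79 × 0.1561 = $726.61
Medicare tax: $4,865.41 × 0.0103 = $50.11
OASDI: $4,865.41 × 0.068 = $330.85
Garnishment: $4,865.41 × 0.0183 = $89.04
Gym membership: $375.42
Employee stock purchase plan: $209.69
(Employer's $274.01 toward gym membership is not withheld from the employee.)
Total deductions = $210.62 + $107.06 + $247.17 + $726.61 + $50.11 + $330.85 + $89.04 + $375.42 + $209.69 = $2,346.57
Net pay = $4,865.41 − $2,346.57 = $2,518.84

$2,518.84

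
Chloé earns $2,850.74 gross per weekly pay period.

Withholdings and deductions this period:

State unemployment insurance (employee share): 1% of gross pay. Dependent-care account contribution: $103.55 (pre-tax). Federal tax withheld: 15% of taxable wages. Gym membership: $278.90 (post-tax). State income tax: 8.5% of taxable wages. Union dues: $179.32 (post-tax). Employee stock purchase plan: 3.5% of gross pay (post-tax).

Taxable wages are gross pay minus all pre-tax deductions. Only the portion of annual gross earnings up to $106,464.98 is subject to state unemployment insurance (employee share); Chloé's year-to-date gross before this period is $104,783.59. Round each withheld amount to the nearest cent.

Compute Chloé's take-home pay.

$1,526.79

Dependent-care account contribution: $103.55
Taxable wages = $2,850.74 − $103.55 = $2,747.19
State income tax: $2,747.19 × 0.085 = $233.51
Federal tax withheld: $2,747.19 × 0.15 = $412.08
State unemployment insurance (employee share): only $106,464.98 − $104,783.59 = $1,681.39 of this check is subject → $1,681.39 × 0.01 = $16.81
Employee stock purchase plan: $2,850.74 × 0.035 = $99.78
Gym membership: $278.90
Union dues: $179.32
Total deductions = $103.55 + $233.51 + $412.08 + $16.81 + $99.78 + $278.90 + $179.32 = $1,323.95
Net pay = $2,850.74 − $1,323.95 = $1,526.79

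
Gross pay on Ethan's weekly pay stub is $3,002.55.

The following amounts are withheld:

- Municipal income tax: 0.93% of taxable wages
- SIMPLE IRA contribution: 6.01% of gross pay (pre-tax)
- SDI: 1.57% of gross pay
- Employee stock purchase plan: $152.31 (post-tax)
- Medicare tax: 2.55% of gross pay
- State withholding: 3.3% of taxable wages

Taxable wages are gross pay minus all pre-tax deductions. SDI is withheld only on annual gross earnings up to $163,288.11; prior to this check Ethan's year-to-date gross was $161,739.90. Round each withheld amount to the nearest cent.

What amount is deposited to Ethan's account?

$2,449.53

SIMPLE IRA contribution: $3,002.55 × 0.0601 = $180.45
Taxable wages = $3,002.55 − $180.45 = $2,822.10
Municipal income tax: $2,822.10 × 0.0093 = $26.25
State withholding: $2,822.10 × 0.033 = $93.13
SDI: only $163,288.11 − $161,739.90 = $1,548.21 of this check is subject → $1,548.21 × 0.0157 = $24.31
Medicare tax: $3,002.55 × 0.0255 = $76.57
Employee stock purchase plan: $152.31
Total deductions = $180.45 + $26.25 + $93.13 + $24.31 + $76.57 + $152.31 = $553.02
Net pay = $3,002.55 − $553.02 = $2,449.53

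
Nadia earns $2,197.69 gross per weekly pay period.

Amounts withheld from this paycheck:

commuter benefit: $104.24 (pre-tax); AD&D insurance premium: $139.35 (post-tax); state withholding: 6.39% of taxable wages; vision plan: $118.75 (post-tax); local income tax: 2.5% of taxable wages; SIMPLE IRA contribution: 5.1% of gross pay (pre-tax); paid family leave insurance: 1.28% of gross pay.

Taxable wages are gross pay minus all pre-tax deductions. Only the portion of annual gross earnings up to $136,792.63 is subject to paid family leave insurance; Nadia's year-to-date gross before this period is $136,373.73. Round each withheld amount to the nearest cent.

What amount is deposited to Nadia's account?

$1,541.77

Commuter benefit: $104.24
SIMPLE IRA contribution: $2,197.69 × 0.051 = $112.08
Pre-tax total = $104.24 + $112.08 = $216.32
Taxable wages = $2,197.69 − $216.32 = $1,981.37
State withholding: $1,981.37 × 0.0639 = $126.61
Local income tax: $1,981.37 × 0.025 = $49.53
Paid family leave insurance: only $136,792.63 − $136,373.73 = $418.90 of this check is subject → $418.90 × 0.0128 = $5.36
AD&D insurance premium: $139.35
Vision plan: $118.75
Total deductions = $104.24 + $112.08 + $126.61 + $49.53 + $5.36 + $139.35 + $118.75 = $655.92
Net pay = $2,197.69 − $655.92 = $1,541.77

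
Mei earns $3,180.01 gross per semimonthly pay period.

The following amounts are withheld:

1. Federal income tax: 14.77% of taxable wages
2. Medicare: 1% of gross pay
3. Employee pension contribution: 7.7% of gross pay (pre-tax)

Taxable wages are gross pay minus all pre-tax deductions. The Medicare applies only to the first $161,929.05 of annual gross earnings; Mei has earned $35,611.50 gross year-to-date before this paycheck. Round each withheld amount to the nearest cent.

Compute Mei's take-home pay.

$2,469.83

Employee pension contribution: $3,180.01 × 0.077 = $244.86
Taxable wages = $3,180.01 − $244.86 = $2,935.15
Federal income tax: $2,935.15 × 0.1477 = $433.52
Medicare: cap not yet reached, full $3,180.01 is subject → $3,180.01 × 0.01 = $31.80
Total deductions = $244.86 + $433.52 + $31.80 = $710.18
Net pay = $3,180.01 − $710.18 = $2,469.83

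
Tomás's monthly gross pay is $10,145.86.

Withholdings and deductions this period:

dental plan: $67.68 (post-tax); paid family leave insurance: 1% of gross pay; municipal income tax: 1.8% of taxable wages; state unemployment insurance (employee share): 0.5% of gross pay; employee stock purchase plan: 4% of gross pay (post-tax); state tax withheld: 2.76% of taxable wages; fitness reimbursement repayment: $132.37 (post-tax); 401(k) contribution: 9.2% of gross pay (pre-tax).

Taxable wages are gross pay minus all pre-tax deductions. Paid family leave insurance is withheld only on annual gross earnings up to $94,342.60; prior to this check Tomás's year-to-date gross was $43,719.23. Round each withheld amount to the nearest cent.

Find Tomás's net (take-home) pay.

401(k) contribution: $10,145.86 × 0.092 = $933.42
Taxable wages = $10,145.86 − $933.42 = $9,212.44
State tax withheld: $9,212.44 × 0.0276 = $254.26
Municipal income tax: $9,212.44 × 0.018 = $165.82
Paid family leave insurance: cap not yet reached, full $10,145.86 is subject → $10,145.86 × 0.01 = $101.46
State unemployment insurance (employee share): $10,145.86 × 0.005 = $50.73
Dental plan: $67.68
Employee stock purchase plan: $10,145.86 × 0.04 = $405.83
Fitness reimbursement repayment: $132.37
Total deductions = $933.42 + $254.26 + $165.82 + $101.46 + $50.73 + $67.68 + $405.83 + $132.37 = $2,111.57
Net pay = $10,145.86 − $2,111.57 = $8,034.29

$8,034.29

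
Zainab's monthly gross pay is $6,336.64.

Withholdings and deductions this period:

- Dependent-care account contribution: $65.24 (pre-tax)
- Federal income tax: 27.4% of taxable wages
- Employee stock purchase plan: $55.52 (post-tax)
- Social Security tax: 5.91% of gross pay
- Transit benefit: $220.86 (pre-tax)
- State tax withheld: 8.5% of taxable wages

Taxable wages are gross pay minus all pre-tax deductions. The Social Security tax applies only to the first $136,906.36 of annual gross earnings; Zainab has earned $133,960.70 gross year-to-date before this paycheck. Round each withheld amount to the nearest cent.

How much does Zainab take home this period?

$3,648.78

Dependent-care account contribution: $65.24
Transit benefit: $220.86
Pre-tax total = $65.24 + $220.86 = $286.10
Taxable wages = $6,336.64 − $286.10 = $6,050.54
Federal income tax: $6,050.54 × 0.274 = $1,657.85
State tax withheld: $6,050.54 × 0.085 = $514.30
Social Security tax: only $136,906.36 − $133,960.70 = $2,945.66 of this check is subject → $2,945.66 × 0.0591 = $174.09
Employee stock purchase plan: $55.52
Total deductions = $65.24 + $220.86 + $1,657.85 + $514.30 + $174.09 + $55.52 = $2,687.86
Net pay = $6,336.64 − $2,687.86 = $3,648.78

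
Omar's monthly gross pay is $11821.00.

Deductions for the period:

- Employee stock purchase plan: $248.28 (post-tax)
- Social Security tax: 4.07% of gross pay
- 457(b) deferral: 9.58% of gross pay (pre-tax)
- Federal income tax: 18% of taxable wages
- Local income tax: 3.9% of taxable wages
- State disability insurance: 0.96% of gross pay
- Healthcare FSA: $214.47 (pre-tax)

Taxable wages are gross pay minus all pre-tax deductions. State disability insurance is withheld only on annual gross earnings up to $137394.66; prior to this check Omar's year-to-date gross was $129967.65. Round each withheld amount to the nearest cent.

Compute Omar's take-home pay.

$7379.57

457(b) deferral: $11821.00 × 0.0958 = $1132.45
Healthcare FSA: $214.47
Pre-tax total = $1132.45 + $214.47 = $1346.92
Taxable wages = $11821.00 − $1346.92 = $10474.08
Federal income tax: $10474.08 × 0.18 = $1885.33
Local income tax: $10474.08 × 0.039 = $408.49
Social Security tax: $11821.00 × 0.0407 = $481.11
State disability insurance: only $137394.66 − $129967.65 = $7427.01 of this check is subject → $7427.01 × 0.0096 = $71.30
Employee stock purchase plan: $248.28
Total deductions = $1132.45 + $214.47 + $1885.33 + $408.49 + $481.11 + $71.30 + $248.28 = $4441.43
Net pay = $11821.00 − $4441.43 = $7379.57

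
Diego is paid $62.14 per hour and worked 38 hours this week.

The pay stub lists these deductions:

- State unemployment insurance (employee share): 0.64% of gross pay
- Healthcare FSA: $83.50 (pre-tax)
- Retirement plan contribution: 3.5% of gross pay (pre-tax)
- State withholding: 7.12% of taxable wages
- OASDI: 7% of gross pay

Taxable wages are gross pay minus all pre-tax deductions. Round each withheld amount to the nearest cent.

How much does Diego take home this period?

Gross pay: 38 × $62.14 = $2361.32
Healthcare FSA: $83.50
Retirement plan contribution: $2361.32 × 0.035 = $82.65
Pre-tax total = $83.50 + $82.65 = $166.15
Taxable wages = $2361.32 − $166.15 = $2195.17
State withholding: $2195.17 × 0.0712 = $156.30
State unemployment insurance (employee share): $2361.32 × 0.0064 = $15.11
OASDI: $2361.32 × 0.07 = $165.29
Total deductions = $83.50 + $82.65 + $156.30 + $15.11 + $165.29 = $502.85
Net pay = $2361.32 − $502.85 = $1858.47

$1858.47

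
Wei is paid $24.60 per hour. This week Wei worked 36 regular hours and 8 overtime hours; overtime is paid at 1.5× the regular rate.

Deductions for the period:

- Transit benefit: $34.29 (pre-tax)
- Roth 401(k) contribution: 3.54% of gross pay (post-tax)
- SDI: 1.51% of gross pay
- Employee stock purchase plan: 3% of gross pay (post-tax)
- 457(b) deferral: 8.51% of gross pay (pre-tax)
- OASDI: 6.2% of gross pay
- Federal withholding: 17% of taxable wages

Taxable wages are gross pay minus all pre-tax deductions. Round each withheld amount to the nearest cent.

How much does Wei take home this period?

Regular pay: 36 × $24.60 = $885.60
Overtime pay: 8 × $24.60 × 1.5 = $295.20
Gross pay = $885.60 + $295.20 = $1,180.80
Transit benefit: $34.29
457(b) deferral: $1,180.80 × 0.0851 = $100.49
Pre-tax total = $34.29 + $100.49 = $134.78
Taxable wages = $1,180.80 − $134.78 = $1,046.02
Federal withholding: $1,046.02 × 0.17 = $177.82
SDI: $1,180.80 × 0.0151 = $17.83
OASDI: $1,180.80 × 0.062 = $73.21
Employee stock purchase plan: $1,180.80 × 0.03 = $35.42
Roth 401(k) contribution: $1,180.80 × 0.0354 = $41.80
Total deductions = $34.29 + $100.49 + $177.82 + $17.83 + $73.21 + $35.42 + $41.80 = $480.86
Net pay = $1,180.80 − $480.86 = $699.94

$699.94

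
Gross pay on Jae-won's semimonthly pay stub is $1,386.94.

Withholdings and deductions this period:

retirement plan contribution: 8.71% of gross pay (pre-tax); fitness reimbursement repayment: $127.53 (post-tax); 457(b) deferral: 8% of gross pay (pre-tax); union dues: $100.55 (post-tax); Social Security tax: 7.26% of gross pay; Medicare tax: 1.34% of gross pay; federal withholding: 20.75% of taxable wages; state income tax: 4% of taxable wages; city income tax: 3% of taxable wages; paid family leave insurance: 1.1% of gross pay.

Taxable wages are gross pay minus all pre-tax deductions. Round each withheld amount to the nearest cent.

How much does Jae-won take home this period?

$472.00

457(b) deferral: $1,386.94 × 0.08 = $110.96
Retirement plan contribution: $1,386.94 × 0.0871 = $120.80
Pre-tax total = $110.96 + $120.80 = $231.76
Taxable wages = $1,386.94 − $231.76 = $1,155.18
State income tax: $1,155.18 × 0.04 = $46.21
City income tax: $1,155.18 × 0.03 = $34.66
Federal withholding: $1,155.18 × 0.2075 = $239.70
Paid family leave insurance: $1,386.94 × 0.011 = $15.26
Medicare tax: $1,386.94 × 0.0134 = $18.58
Social Security tax: $1,386.94 × 0.0726 = $100.69
Fitness reimbursement repayment: $127.53
Union dues: $100.55
Total deductions = $110.96 + $120.80 + $46.21 + $34.66 + $239.70 + $15.26 + $18.58 + $100.69 + $127.53 + $100.55 = $914.94
Net pay = $1,386.94 − $914.94 = $472.00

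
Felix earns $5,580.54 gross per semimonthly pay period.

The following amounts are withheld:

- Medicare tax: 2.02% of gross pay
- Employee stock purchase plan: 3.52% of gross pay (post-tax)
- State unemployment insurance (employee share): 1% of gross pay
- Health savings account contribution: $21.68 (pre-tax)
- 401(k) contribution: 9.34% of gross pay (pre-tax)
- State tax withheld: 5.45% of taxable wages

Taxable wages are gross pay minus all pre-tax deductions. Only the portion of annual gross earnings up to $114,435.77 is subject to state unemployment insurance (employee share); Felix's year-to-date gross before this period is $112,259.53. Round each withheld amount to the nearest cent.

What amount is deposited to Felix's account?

$4,432.16

401(k) contribution: $5,580.54 × 0.0934 = $521.22
Health savings account contribution: $21.68
Pre-tax total = $521.22 + $21.68 = $542.90
Taxable wages = $5,580.54 − $542.90 = $5,037.64
State tax withheld: $5,037.64 × 0.0545 = $274.55
Medicare tax: $5,580.54 × 0.0202 = $112.73
State unemployment insurance (employee share): only $114,435.77 − $112,259.53 = $2,176.24 of this check is subject → $2,176.24 × 0.01 = $21.76
Employee stock purchase plan: $5,580.54 × 0.0352 = $196.44
Total deductions = $521.22 + $21.68 + $274.55 + $112.73 + $21.76 + $196.44 = $1,148.38
Net pay = $5,580.54 − $1,148.38 = $4,432.16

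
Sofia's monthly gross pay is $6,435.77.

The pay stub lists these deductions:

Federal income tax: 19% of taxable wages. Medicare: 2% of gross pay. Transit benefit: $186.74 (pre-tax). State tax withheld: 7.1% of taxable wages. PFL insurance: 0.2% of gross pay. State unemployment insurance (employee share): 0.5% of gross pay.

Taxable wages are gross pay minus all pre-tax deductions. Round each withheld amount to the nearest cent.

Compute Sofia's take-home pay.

Transit benefit: $186.74
Taxable wages = $6,435.77 − $186.74 = $6,249.03
Federal income tax: $6,249.03 × 0.19 = $1,187.32
State tax withheld: $6,249.03 × 0.071 = $443.68
Medicare: $6,435.77 × 0.02 = $128.72
State unemployment insurance (employee share): $6,435.77 × 0.005 = $32.18
PFL insurance: $6,435.77 × 0.002 = $12.87
Total deductions = $186.74 + $1,187.32 + $443.68 + $128.72 + $32.18 + $12.87 = $1,991.51
Net pay = $6,435.77 − $1,991.51 = $4,444.26

$4,444.26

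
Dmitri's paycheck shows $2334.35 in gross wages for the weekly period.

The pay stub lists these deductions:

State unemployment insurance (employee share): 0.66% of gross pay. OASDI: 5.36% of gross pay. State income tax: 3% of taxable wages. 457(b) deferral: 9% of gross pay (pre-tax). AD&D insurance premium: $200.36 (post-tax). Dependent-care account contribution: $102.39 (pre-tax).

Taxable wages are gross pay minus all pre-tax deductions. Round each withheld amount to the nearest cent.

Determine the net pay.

457(b) deferral: $2334.35 × 0.09 = $210.09
Dependent-care account contribution: $102.39
Pre-tax total = $210.09 + $102.39 = $312.48
Taxable wages = $2334.35 − $312.48 = $2021.87
State income tax: $2021.87 × 0.03 = $60.66
State unemployment insurance (employee share): $2334.35 × 0.0066 = $15.41
OASDI: $2334.35 × 0.0536 = $125.12
AD&D insurance premium: $200.36
Total deductions = $210.09 + $102.39 + $60.66 + $15.41 + $125.12 + $200.36 = $714.03
Net pay = $2334.35 − $714.03 = $1620.32

$1620.32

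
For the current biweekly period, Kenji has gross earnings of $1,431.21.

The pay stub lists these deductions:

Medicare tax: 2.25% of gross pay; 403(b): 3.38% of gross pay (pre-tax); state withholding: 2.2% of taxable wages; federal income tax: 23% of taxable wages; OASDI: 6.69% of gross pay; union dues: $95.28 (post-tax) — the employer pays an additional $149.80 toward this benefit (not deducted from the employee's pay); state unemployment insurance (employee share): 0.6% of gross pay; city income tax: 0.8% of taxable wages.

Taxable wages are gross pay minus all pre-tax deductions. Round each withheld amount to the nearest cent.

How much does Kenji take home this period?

403(b): $1,431.21 × 0.0338 = $48.37
Taxable wages = $1,431.21 − $48.37 = $1,382.84
City income tax: $1,382.84 × 0.008 = $11.06
State withholding: $1,382.84 × 0.022 = $30.42
Federal income tax: $1,382.84 × 0.23 = $318.05
Medicare tax: $1,431.21 × 0.0225 = $32.20
OASDI: $1,431.21 × 0.0669 = $95.75
State unemployment insurance (employee share): $1,431.21 × 0.006 = $8.59
Union dues: $95.28
(Employer's $149.80 toward union dues is not withheld from the employee.)
Total deductions = $48.37 + $11.06 + $30.42 + $318.05 + $32.20 + $95.75 + $8.59 + $95.28 = $639.72
Net pay = $1,431.21 − $639.72 = $791.49

$791.49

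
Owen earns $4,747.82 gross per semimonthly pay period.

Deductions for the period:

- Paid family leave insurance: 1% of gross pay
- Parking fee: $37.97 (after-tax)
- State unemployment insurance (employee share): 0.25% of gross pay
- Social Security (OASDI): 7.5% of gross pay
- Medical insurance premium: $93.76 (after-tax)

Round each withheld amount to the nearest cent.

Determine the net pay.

$4,200.65

Paid family leave insurance: $4,747.82 × 0.01 = $47.48
Social Security (OASDI): $4,747.82 × 0.075 = $356.09
State unemployment insurance (employee share): $4,747.82 × 0.0025 = $11.87
Medical insurance premium: $93.76
Parking fee: $37.97
Total deductions = $47.48 + $356.09 + $11.87 + $93.76 + $37.97 = $547.17
Net pay = $4,747.82 − $547.17 = $4,200.65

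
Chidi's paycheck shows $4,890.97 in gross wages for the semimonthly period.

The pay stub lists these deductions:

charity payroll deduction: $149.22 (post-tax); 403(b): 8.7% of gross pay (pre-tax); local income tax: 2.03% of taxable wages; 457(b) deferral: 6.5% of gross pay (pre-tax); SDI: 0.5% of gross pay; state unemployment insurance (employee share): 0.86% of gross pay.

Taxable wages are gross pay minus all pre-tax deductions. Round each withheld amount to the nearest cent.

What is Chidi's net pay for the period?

$3,847.62

457(b) deferral: $4,890.97 × 0.065 = $317.91
403(b): $4,890.97 × 0.087 = $425.51
Pre-tax total = $317.91 + $425.51 = $743.42
Taxable wages = $4,890.97 − $743.42 = $4,147.55
Local income tax: $4,147.55 × 0.0203 = $84.20
SDI: $4,890.97 × 0.005 = $24.45
State unemployment insurance (employee share): $4,890.97 × 0.0086 = $42.06
Charity payroll deduction: $149.22
Total deductions = $317.91 + $425.51 + $84.20 + $24.45 + $42.06 + $149.22 = $1,043.35
Net pay = $4,890.97 − $1,043.35 = $3,847.62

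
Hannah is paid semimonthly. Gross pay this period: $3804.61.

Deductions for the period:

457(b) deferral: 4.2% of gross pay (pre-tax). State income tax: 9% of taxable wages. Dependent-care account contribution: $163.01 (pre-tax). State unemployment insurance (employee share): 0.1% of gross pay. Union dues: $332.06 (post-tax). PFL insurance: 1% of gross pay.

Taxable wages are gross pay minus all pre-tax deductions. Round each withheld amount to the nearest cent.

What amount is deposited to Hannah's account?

Dependent-care account contribution: $163.01
457(b) deferral: $3804.61 × 0.042 = $159.79
Pre-tax total = $163.01 + $159.79 = $322.80
Taxable wages = $3804.61 − $322.80 = $3481.81
State income tax: $3481.81 × 0.09 = $313.36
PFL insurance: $3804.61 × 0.01 = $38.05
State unemployment insurance (employee share): $3804.61 × 0.001 = $3.80
Union dues: $332.06
Total deductions = $163.01 + $159.79 + $313.36 + $38.05 + $3.80 + $332.06 = $1010.07
Net pay = $3804.61 − $1010.07 = $2794.54

$2794.54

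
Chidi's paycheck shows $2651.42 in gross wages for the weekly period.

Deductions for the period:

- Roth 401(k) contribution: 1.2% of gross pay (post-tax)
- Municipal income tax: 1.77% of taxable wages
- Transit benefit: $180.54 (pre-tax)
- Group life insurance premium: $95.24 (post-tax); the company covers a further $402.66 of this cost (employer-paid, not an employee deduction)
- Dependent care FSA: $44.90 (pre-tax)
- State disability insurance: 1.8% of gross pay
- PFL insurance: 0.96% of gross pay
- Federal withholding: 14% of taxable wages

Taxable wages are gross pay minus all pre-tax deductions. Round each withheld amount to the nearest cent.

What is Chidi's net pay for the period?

Transit benefit: $180.54
Dependent care FSA: $44.90
Pre-tax total = $180.54 + $44.90 = $225.44
Taxable wages = $2651.42 − $225.44 = $2425.98
Municipal income tax: $2425.98 × 0.0177 = $42.94
Federal withholding: $2425.98 × 0.14 = $339.64
State disability insurance: $2651.42 × 0.018 = $47.73
PFL insurance: $2651.42 × 0.0096 = $25.45
Group life insurance premium: $95.24
Roth 401(k) contribution: $2651.42 × 0.012 = $31.82
(Employer's $402.66 toward group life insurance premium is not withheld from the employee.)
Total deductions = $180.54 + $44.90 + $42.94 + $339.64 + $47.73 + $25.45 + $95.24 + $31.82 = $808.26
Net pay = $2651.42 − $808.26 = $1843.16

$1843.16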